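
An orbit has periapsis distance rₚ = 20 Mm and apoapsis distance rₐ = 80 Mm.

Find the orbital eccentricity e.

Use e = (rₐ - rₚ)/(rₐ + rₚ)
rₚ = 20 Mm = 2 × 10^7 m
rₐ = 80 Mm = 8 × 10^7 m
rₐ − rₚ = 6 × 10^7 m
rₐ + rₚ = 1 × 10^8 m
e = (rₐ − rₚ)/(rₐ + rₚ) = 0.6

Final answer: e = 0.6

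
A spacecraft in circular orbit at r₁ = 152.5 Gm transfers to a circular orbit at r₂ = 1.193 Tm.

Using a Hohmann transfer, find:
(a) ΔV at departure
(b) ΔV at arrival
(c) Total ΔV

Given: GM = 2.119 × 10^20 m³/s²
r₁ = 152.5 Gm = 1.525 × 10^11 m
r₂ = 1.193 Tm = 1.193 × 10^12 m
GM = 2.119 × 10^20 m³/s²
Transfer ellipse: a_t = (r₁ + r₂)/2 = 6.7275 × 10^11 m
Circular speed at r₁: v₁ = √(GM/r₁) = 37276.1 m/s
Transfer speed at r₁ (periapsis): v₁ₜ = √(GM(2/r₁ − 1/a_t)) = 49639.1 m/s
(a) ΔV₁ = v₁ₜ − v₁ = 12363 m/s ≈ 12.36 km/s
Circular speed at r₂: v₂ = √(GM/r₂) = 13327.4 m/s
Transfer speed at r₂ (apoapsis): v₂ₜ = √(GM(2/r₂ − 1/a_t)) = 6345.32 m/s
(b) ΔV₂ = v₂ − v₂ₜ = 6982.08 m/s ≈ 6.982 km/s
(c) ΔV_total = ΔV₁ + ΔV₂ = 19345.1 m/s ≈ 19.35 km/s

Final answer:
(a) ΔV₁ = 12.36 km/s
(b) ΔV₂ = 6.982 km/s
(c) ΔV_total = 19.35 km/s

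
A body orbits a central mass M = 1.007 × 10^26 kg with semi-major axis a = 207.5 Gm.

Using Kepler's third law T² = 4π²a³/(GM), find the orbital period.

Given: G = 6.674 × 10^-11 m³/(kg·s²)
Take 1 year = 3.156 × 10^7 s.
M = 1.007 × 10^26 kg
GM = G × M = 6.674 × 10^-11 × 1.007 × 10^26 = 6.72072 × 10^15 m³/s²
a = 207.5 Gm = 2.075 × 10^11 m
a³ = 8.93417 × 10^33 m³
T = 2π √(a³/GM) = 2π √((8.93417 × 10^33) / (6.72072 × 10^15)) = 2π × 1.15297 × 10^9 s
T = 7.24435 × 10^9 s ≈ 229.5 years

Final answer: 229.5 years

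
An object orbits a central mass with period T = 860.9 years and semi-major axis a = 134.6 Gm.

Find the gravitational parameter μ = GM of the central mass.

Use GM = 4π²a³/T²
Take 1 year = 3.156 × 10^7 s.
T = 860.9 years = 2.717 × 10^10 s
a = 134.6 Gm = 1.346 × 10^11 m
a³ = 2.43857 × 10^33 m³
T² = 7.38209 × 10^20 s²
GM = 4π² × (2.43857 × 10^33) / (7.38209 × 10^20) = 1.30411 × 10^14 m³/s²
GM ≈ 1.304 × 10^14 m³/s²

Final answer: GM = 1.304 × 10^14 m³/s²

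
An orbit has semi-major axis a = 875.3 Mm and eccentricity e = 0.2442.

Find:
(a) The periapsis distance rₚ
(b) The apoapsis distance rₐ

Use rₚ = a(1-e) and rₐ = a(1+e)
a = 875.3 Mm = 8.753 × 10^8 m
e = 0.2442:  1 − e = 0.7558,  1 + e = 1.2442
(a) rₚ = a(1 − e) = 8.753 × 10^8 m × 0.7558 = 6.61552 × 10^8 m ≈ 661.6 Mm
(b) rₐ = a(1 + e) = 8.753 × 10^8 m × 1.2442 = 1.08905 × 10^9 m ≈ 1.089 Gm

Final answer:
(a) rₚ = 661.6 Mm
(b) rₐ = 1.089 Gm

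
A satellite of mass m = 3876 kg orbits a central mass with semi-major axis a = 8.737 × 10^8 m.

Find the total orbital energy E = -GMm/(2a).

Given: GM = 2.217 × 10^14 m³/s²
a = 8.737 × 10^8 m
GM = 2.217 × 10^14 m³/s²
2a = 1.7474 × 10^9 m
GMm = 2.217 × 10^14 × 3876 = 8.59309 × 10^17 m³·kg/s²
E = −GMm/(2a) = -4.91764 × 10^8 J ≈ -491.8 MJ

Final answer: -491.8 MJ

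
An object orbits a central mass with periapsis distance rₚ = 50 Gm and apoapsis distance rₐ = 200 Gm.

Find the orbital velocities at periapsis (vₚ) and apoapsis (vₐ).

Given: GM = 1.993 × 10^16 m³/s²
rₚ = 50 Gm = 5 × 10^10 m
rₐ = 200 Gm = 2 × 10^11 m
GM = 1.993 × 10^16 m³/s²
a = (rₚ + rₐ)/2 = 1.25 × 10^11 m
Vis-viva: v² = GM (2/r − 1/a)
vₚ² = 1.993 × 10^16 × (4 × 10^-11 − 8 × 10^-12) = 637760 m²/s²
vₚ = 798.599 m/s ≈ 798.6 m/s
vₐ² = 1.993 × 10^16 × (1 × 10^-11 − 8 × 10^-12) = 39860 m²/s²
vₐ = 199.65 m/s ≈ 199.6 m/s

Final answer: vₚ = 798.6 m/s, vₐ = 199.6 m/s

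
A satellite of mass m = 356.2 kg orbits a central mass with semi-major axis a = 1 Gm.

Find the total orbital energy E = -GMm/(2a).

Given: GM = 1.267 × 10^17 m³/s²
a = 1 Gm = 1 × 10^9 m
GM = 1.267 × 10^17 m³/s²
2a = 2 × 10^9 m
GMm = 1.267 × 10^17 × 356.2 = 4.51305 × 10^19 m³·kg/s²
E = −GMm/(2a) = -2.25653 × 10^10 J ≈ -22.57 GJ

Final answer: -22.57 GJ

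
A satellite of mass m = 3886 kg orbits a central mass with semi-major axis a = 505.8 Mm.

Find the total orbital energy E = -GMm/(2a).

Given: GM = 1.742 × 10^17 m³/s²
a = 505.8 Mm = 5.058 × 10^8 m
GM = 1.742 × 10^17 m³/s²
2a = 1.0116 × 10^9 m
GMm = 1.742 × 10^17 × 3886 = 6.76941 × 10^20 m³·kg/s²
E = −GMm/(2a) = -6.69179 × 10^11 J ≈ -669.2 GJ

Final answer: -669.2 GJ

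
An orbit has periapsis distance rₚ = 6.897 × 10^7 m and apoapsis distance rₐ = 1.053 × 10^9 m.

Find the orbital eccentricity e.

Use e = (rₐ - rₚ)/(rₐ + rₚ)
rₚ = 6.897 × 10^7 m
rₐ = 1.053 × 10^9 m
rₐ − rₚ = 9.8403 × 10^8 m
rₐ + rₚ = 1.12197 × 10^9 m
e = (rₐ − rₚ)/(rₐ + rₚ) = 0.877056

Final answer: e = 0.8771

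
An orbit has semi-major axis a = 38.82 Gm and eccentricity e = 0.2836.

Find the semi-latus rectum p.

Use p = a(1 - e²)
a = 38.82 Gm = 3.882 × 10^10 m
e = 0.2836,  e² = 0.080429,  1 − e² = 0.919571
p = a(1 − e²) = 3.882 × 10^10 m × 0.919571 = 3.56977 × 10^10 m ≈ 35.7 Gm

Final answer: p = 35.7 Gm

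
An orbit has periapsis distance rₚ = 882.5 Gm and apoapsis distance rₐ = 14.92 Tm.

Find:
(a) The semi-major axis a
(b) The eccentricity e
rₚ = 882.5 Gm = 8.825 × 10^11 m
rₐ = 14.92 Tm = 1.492 × 10^13 m
(a) a = (rₚ + rₐ)/2 = 7.90125 × 10^12 m ≈ 7.901 Tm
(b) e = (rₐ − rₚ)/(rₐ + rₚ) = (1.40375 × 10^13) / (1.58025 × 10^13) = 0.888309

Final answer:
(a) a = 7.901 Tm
(b) e = 0.8883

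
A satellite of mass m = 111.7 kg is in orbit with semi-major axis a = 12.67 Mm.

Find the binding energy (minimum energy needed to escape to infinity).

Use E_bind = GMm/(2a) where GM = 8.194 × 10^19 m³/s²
a = 12.67 Mm = 1.267 × 10^7 m
GM = 8.194 × 10^19 m³/s²
m = 111.7 kg
GMm = 8.194 × 10^19 × 111.7 = 9.1527 × 10^21 m³·kg/s²
2a = 2.534 × 10^7 m
E_bind = GMm/(2a) = 3.61196 × 10^14 J ≈ 361.2 TJ

Final answer: 361.2 TJ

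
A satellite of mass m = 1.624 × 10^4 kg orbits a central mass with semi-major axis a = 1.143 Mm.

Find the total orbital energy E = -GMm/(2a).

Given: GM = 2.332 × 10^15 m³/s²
a = 1.143 Mm = 1.143 × 10^6 m
GM = 2.332 × 10^15 m³/s²
2a = 2.286 × 10^6 m
GMm = 2.332 × 10^15 × 16240 = 3.78717 × 10^19 m³·kg/s²
E = −GMm/(2a) = -1.65668 × 10^13 J ≈ -16.57 TJ

Final answer: -16.57 TJ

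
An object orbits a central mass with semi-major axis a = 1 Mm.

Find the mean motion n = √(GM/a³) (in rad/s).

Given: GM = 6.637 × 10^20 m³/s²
a = 1 Mm = 1 × 10^6 m
GM = 6.637 × 10^20 m³/s²
a³ = 1 × 10^18 m³
GM/a³ = (6.637 × 10^20) / (1 × 10^18) = 663.7 s⁻²
n = √(GM/a³) = 25.7624 rad/s ≈ 25.76 rad/s

Final answer: n = 25.76 rad/s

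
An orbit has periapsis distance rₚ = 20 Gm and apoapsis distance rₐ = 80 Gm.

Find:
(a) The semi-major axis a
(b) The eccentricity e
rₚ = 20 Gm = 2 × 10^10 m
rₐ = 80 Gm = 8 × 10^10 m
(a) a = (rₚ + rₐ)/2 = 5 × 10^10 m ≈ 50 Gm
(b) e = (rₐ − rₚ)/(rₐ + rₚ) = (6 × 10^10) / (1 × 10^11) = 0.6

Final answer:
(a) a = 50 Gm
(b) e = 0.6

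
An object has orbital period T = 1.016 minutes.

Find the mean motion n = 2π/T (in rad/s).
T = 1.016 minutes = 60.96 s
n = 2π / 60.96 s = 0.103071 rad/s ≈ 0.1031 rad/s

Final answer: n = 0.1031 rad/s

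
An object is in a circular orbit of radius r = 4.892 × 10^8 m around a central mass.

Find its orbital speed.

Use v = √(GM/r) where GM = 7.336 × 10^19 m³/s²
r = 4.892 × 10^8 m
GM = 7.336 × 10^19 m³/s²
GM/r = (7.336 × 10^19) / (4.892 × 10^8) = 1.49959 × 10^11 m²/s²
v = √(GM/r) = 387246 m/s ≈ 387.2 km/s

Final answer: 387.2 km/s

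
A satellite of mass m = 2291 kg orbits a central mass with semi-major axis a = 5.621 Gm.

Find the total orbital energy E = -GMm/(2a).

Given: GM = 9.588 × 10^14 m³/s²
a = 5.621 Gm = 5.621 × 10^9 m
GM = 9.588 × 10^14 m³/s²
2a = 1.1242 × 10^10 m
GMm = 9.588 × 10^14 × 2291 = 2.19661 × 10^18 m³·kg/s²
E = −GMm/(2a) = -1.95393 × 10^8 J ≈ -195.4 MJ

Final answer: -195.4 MJ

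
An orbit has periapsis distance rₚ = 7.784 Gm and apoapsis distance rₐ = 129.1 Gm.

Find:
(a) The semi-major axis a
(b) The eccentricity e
rₚ = 7.784 Gm = 7.784 × 10^9 m
rₐ = 129.1 Gm = 1.291 × 10^11 m
(a) a = (rₚ + rₐ)/2 = 6.8442 × 10^10 m ≈ 68.44 Gm
(b) e = (rₐ − rₚ)/(rₐ + rₚ) = (1.21316 × 10^11) / (1.36884 × 10^11) = 0.886269

Final answer:
(a) a = 68.44 Gm
(b) e = 0.8863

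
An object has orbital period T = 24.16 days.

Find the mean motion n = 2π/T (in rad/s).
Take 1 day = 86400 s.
T = 24.16 days = 2.08742 × 10^6 s
n = 2π / (2.08742 × 10^6 s) = 3.01002 × 10^-6 rad/s ≈ 3.01 × 10^-6 rad/s

Final answer: n = 3.01 × 10^-6 rad/s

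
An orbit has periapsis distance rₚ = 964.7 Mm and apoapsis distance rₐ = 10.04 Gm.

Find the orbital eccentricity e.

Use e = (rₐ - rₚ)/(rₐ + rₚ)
rₚ = 964.7 Mm = 9.647 × 10^8 m
rₐ = 10.04 Gm = 1.004 × 10^10 m
rₐ − rₚ = 9.0753 × 10^9 m
rₐ + rₚ = 1.10047 × 10^10 m
e = (rₐ − rₚ)/(rₐ + rₚ) = 0.824675

Final answer: e = 0.8247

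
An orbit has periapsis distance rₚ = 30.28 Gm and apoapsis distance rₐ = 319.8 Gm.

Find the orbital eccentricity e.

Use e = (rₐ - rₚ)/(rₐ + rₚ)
rₚ = 30.28 Gm = 3.028 × 10^10 m
rₐ = 319.8 Gm = 3.198 × 10^11 m
rₐ − rₚ = 2.8952 × 10^11 m
rₐ + rₚ = 3.5008 × 10^11 m
e = (rₐ − rₚ)/(rₐ + rₚ) = 0.827011

Final answer: e = 0.827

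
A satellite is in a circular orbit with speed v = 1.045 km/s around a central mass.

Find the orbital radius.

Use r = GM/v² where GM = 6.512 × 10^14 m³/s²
v = 1.045 km/s = 1045 m/s
GM = 6.512 × 10^14 m³/s²
v² = 1.09202 × 10^6 m²/s²
r = GM/v² = (6.512 × 10^14) / (1.09202 × 10^6) = 5.96323 × 10^8 m ≈ 596.3 Mm

Final answer: 596.3 Mm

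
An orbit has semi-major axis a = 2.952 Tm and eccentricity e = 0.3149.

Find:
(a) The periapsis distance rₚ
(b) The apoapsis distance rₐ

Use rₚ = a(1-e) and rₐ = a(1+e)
a = 2.952 Tm = 2.952 × 10^12 m
e = 0.3149:  1 − e = 0.6851,  1 + e = 1.3149
(a) rₚ = a(1 − e) = 2.952 × 10^12 m × 0.6851 = 2.02242 × 10^12 m ≈ 2.022 Tm
(b) rₐ = a(1 + e) = 2.952 × 10^12 m × 1.3149 = 3.88158 × 10^12 m ≈ 3.882 Tm

Final answer:
(a) rₚ = 2.022 Tm
(b) rₐ = 3.882 Tm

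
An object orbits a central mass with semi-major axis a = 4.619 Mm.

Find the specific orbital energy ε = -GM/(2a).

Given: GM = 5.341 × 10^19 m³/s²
a = 4.619 Mm = 4.619 × 10^6 m
GM = 5.341 × 10^19 m³/s²
2a = 9.238 × 10^6 m
ε = −GM/(2a) = -5.78155 × 10^12 J/kg ≈ -5782 GJ/kg

Final answer: -5782 GJ/kg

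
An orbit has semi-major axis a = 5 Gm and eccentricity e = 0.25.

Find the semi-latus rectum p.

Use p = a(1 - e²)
a = 5 Gm = 5 × 10^9 m
e = 0.25,  e² = 0.0625,  1 − e² = 0.9375
p = a(1 − e²) = 5 × 10^9 m × 0.9375 = 4.6875 × 10^9 m ≈ 4.688 Gm

Final answer: p = 4.688 Gm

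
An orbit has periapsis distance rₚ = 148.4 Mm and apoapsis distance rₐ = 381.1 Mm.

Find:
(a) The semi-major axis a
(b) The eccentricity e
rₚ = 148.4 Mm = 1.484 × 10^8 m
rₐ = 381.1 Mm = 3.811 × 10^8 m
(a) a = (rₚ + rₐ)/2 = 2.6475 × 10^8 m ≈ 264.8 Mm
(b) e = (rₐ − rₚ)/(rₐ + rₚ) = (2.327 × 10^8) / (5.295 × 10^8) = 0.439471

Final answer:
(a) a = 264.8 Mm
(b) e = 0.4395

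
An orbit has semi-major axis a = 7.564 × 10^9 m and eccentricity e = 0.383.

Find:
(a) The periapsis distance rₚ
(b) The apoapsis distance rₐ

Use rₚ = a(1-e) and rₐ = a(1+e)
a = 7.564 × 10^9 m
e = 0.383:  1 − e = 0.617,  1 + e = 1.383
(a) rₚ = a(1 − e) = 7.564 × 10^9 m × 0.617 = 4.66699 × 10^9 m ≈ 4.667 × 10^9 m
(b) rₐ = a(1 + e) = 7.564 × 10^9 m × 1.383 = 1.0461 × 10^10 m ≈ 1.046 × 10^10 m

Final answer:
(a) rₚ = 4.667 × 10^9 m
(b) rₐ = 1.046 × 10^10 m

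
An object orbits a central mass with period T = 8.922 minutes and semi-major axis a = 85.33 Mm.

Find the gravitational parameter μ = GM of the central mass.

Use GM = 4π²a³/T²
T = 8.922 minutes = 535.32 s
a = 85.33 Mm = 8.533 × 10^7 m
a³ = 6.21306 × 10^23 m³
T² = 286568 s²
GM = 4π² × (6.21306 × 10^23) / 286568 = 8.5593 × 10^19 m³/s²
GM ≈ 8.559 × 10^19 m³/s²

Final answer: GM = 8.559 × 10^19 m³/s²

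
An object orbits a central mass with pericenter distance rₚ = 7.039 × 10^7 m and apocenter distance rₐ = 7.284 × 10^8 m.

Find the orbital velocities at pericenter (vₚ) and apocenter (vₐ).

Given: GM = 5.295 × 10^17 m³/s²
rₚ = 7.039 × 10^7 m
rₐ = 7.284 × 10^8 m
GM = 5.295 × 10^17 m³/s²
a = (rₚ + rₐ)/2 = 3.99395 × 10^8 m
Vis-viva: v² = GM (2/r − 1/a)
vₚ² = 5.295 × 10^17 × (2.84131 × 10^-8 − 2.50379 × 10^-9) = 1.3719 × 10^10 m²/s²
vₚ = 117128 m/s ≈ 117.1 km/s
vₐ² = 5.295 × 10^17 × (2.74574 × 10^-9 − 2.50379 × 10^-9) = 1.28116 × 10^8 m²/s²
vₐ = 11318.8 m/s ≈ 11.32 km/s

Final answer: vₚ = 117.1 km/s, vₐ = 11.32 km/s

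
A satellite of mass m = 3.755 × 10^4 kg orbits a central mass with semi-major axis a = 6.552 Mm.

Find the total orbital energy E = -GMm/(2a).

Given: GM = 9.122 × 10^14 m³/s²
a = 6.552 Mm = 6.552 × 10^6 m
GM = 9.122 × 10^14 m³/s²
2a = 1.3104 × 10^7 m
GMm = 9.122 × 10^14 × 37550 = 3.42531 × 10^19 m³·kg/s²
E = −GMm/(2a) = -2.61394 × 10^12 J ≈ -2.614 TJ

Final answer: -2.614 TJ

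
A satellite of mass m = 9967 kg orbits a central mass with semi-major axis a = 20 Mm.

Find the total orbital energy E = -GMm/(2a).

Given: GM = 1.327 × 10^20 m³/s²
a = 20 Mm = 2 × 10^7 m
GM = 1.327 × 10^20 m³/s²
2a = 4 × 10^7 m
GMm = 1.327 × 10^20 × 9967 = 1.32262 × 10^24 m³·kg/s²
E = −GMm/(2a) = -3.30655 × 10^16 J ≈ -33.07 PJ

Final answer: -33.07 PJ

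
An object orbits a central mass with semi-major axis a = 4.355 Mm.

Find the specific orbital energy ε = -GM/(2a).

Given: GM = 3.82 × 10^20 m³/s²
a = 4.355 Mm = 4.355 × 10^6 m
GM = 3.82 × 10^20 m³/s²
2a = 8.71 × 10^6 m
ε = −GM/(2a) = -4.38576 × 10^13 J/kg ≈ -4.386 × 10^4 GJ/kg

Final answer: -4.386 × 10^4 GJ/kg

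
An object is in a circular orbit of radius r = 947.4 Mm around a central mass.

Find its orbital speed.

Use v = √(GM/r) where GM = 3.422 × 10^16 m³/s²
r = 947.4 Mm = 9.474 × 10^8 m
GM = 3.422 × 10^16 m³/s²
GM/r = (3.422 × 10^16) / (9.474 × 10^8) = 3.61199 × 10^7 m²/s²
v = √(GM/r) = 6009.98 m/s ≈ 6.01 km/s

Final answer: 6.01 km/s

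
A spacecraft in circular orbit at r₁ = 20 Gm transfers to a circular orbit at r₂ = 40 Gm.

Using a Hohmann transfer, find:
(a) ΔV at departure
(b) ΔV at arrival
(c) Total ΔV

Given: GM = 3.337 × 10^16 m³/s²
r₁ = 20 Gm = 2 × 10^10 m
r₂ = 40 Gm = 4 × 10^10 m
GM = 3.337 × 10^16 m³/s²
Transfer ellipse: a_t = (r₁ + r₂)/2 = 3 × 10^10 m
Circular speed at r₁: v₁ = √(GM/r₁) = 1291.7 m/s
Transfer speed at r₁ (periapsis): v₁ₜ = √(GM(2/r₁ − 1/a_t)) = 1491.53 m/s
(a) ΔV₁ = v₁ₜ − v₁ = 199.827 m/s ≈ 199.8 m/s
Circular speed at r₂: v₂ = √(GM/r₂) = 913.373 m/s
Transfer speed at r₂ (apoapsis): v₂ₜ = √(GM(2/r₂ − 1/a_t)) = 745.766 m/s
(b) ΔV₂ = v₂ − v₂ₜ = 167.607 m/s ≈ 167.6 m/s
(c) ΔV_total = ΔV₁ + ΔV₂ = 367.434 m/s ≈ 367.4 m/s

Final answer:
(a) ΔV₁ = 199.8 m/s
(b) ΔV₂ = 167.6 m/s
(c) ΔV_total = 367.4 m/s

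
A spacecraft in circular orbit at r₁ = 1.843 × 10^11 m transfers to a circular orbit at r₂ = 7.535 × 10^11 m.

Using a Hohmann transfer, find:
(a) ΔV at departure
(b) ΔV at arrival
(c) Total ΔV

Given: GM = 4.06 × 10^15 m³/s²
r₁ = 1.843 × 10^11 m
r₂ = 7.535 × 10^11 m
GM = 4.06 × 10^15 m³/s²
Transfer ellipse: a_t = (r₁ + r₂)/2 = 4.689 × 10^11 m
Circular speed at r₁: v₁ = √(GM/r₁) = 148.423 m/s
Transfer speed at r₁ (periapsis): v₁ₜ = √(GM(2/r₁ − 1/a_t)) = 188.149 m/s
(a) ΔV₁ = v₁ₜ − v₁ = 39.7263 m/s ≈ 39.73 m/s
Circular speed at r₂: v₂ = √(GM/r₂) = 73.4043 m/s
Transfer speed at r₂ (apoapsis): v₂ₜ = √(GM(2/r₂ − 1/a_t)) = 46.0197 m/s
(b) ΔV₂ = v₂ − v₂ₜ = 27.3846 m/s ≈ 27.38 m/s
(c) ΔV_total = ΔV₁ + ΔV₂ = 67.1108 m/s ≈ 67.11 m/s

Final answer:
(a) ΔV₁ = 39.73 m/s
(b) ΔV₂ = 27.38 m/s
(c) ΔV_total = 67.11 m/s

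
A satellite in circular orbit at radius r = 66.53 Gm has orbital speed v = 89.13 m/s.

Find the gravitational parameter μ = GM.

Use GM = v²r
r = 66.53 Gm = 6.653 × 10^10 m
v = 89.13 m/s
v² = 7944.16 m²/s²
GM = v²r = 7944.16 × 6.653 × 10^10 = 5.28525 × 10^14 m³/s²
GM ≈ 5.285 × 10^14 m³/s²

Final answer: GM = 5.285 × 10^14 m³/s²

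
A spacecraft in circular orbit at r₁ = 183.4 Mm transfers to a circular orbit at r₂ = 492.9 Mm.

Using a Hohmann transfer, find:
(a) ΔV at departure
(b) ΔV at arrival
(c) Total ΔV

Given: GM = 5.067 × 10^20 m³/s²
r₁ = 183.4 Mm = 1.834 × 10^8 m
r₂ = 492.9 Mm = 4.929 × 10^8 m
GM = 5.067 × 10^20 m³/s²
Transfer ellipse: a_t = (r₁ + r₂)/2 = 3.3815 × 10^8 m
Circular speed at r₁: v₁ = √(GM/r₁) = 1.66217 × 10^6 m/s
Transfer speed at r₁ (periapsis): v₁ₜ = √(GM(2/r₁ − 1/a_t)) = 2.00678 × 10^6 m/s
(a) ΔV₁ = v₁ₜ − v₁ = 344612 m/s ≈ 344.6 km/s
Circular speed at r₂: v₂ = √(GM/r₂) = 1.0139 × 10^6 m/s
Transfer speed at r₂ (apoapsis): v₂ₜ = √(GM(2/r₂ − 1/a_t)) = 746691 m/s
(b) ΔV₂ = v₂ − v₂ₜ = 267211 m/s ≈ 267.2 km/s
(c) ΔV_total = ΔV₁ + ΔV₂ = 611823 m/s ≈ 611.8 km/s

Final answer:
(a) ΔV₁ = 344.6 km/s
(b) ΔV₂ = 267.2 km/s
(c) ΔV_total = 611.8 km/s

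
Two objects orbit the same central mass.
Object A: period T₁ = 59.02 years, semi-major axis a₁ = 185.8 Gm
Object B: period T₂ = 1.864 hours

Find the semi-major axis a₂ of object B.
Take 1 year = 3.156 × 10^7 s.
T₁ = 59.02 years = 1.86267 × 10^9 s
T₂ = 1.864 hours = 6710.4 s
a₁ = 185.8 Gm = 1.858 × 10^11 m
Kepler's third law: (T₂/T₁)² = (a₂/a₁)³  ⇒  a₂ = a₁ (T₂/T₁)^(2/3)
T₂/T₁ = 3.60257 × 10^-6
(T₂/T₁)^(2/3) = 0.000235004
a₂ = 1.858 × 10^11 m × 0.000235004 = 4.36637 × 10^7 m ≈ 43.66 Mm

Final answer: a₂ = 43.66 Mm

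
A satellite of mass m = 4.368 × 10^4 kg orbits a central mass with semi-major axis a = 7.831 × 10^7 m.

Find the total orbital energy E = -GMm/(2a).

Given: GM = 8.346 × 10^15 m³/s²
a = 7.831 × 10^7 m
GM = 8.346 × 10^15 m³/s²
2a = 1.5662 × 10^8 m
GMm = 8.346 × 10^15 × 43680 = 3.64553 × 10^20 m³·kg/s²
E = −GMm/(2a) = -2.32763 × 10^12 J ≈ -2.328 TJ

Final answer: -2.328 TJ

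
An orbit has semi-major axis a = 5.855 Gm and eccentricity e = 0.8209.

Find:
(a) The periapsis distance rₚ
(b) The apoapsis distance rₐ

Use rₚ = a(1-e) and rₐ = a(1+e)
a = 5.855 Gm = 5.855 × 10^9 m
e = 0.8209:  1 − e = 0.1791,  1 + e = 1.8209
(a) rₚ = a(1 − e) = 5.855 × 10^9 m × 0.1791 = 1.04863 × 10^9 m ≈ 1.049 Gm
(b) rₐ = a(1 + e) = 5.855 × 10^9 m × 1.8209 = 1.06614 × 10^10 m ≈ 10.66 Gm

Final answer:
(a) rₚ = 1.049 Gm
(b) rₐ = 10.66 Gm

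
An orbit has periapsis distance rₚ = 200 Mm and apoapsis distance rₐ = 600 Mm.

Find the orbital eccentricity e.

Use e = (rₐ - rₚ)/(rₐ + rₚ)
rₚ = 200 Mm = 2 × 10^8 m
rₐ = 600 Mm = 6 × 10^8 m
rₐ − rₚ = 4 × 10^8 m
rₐ + rₚ = 8 × 10^8 m
e = (rₐ − rₚ)/(rₐ + rₚ) = 0.5

Final answer: e = 0.5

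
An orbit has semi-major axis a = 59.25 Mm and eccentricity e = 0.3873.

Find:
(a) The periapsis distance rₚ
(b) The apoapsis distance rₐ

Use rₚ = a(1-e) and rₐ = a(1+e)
a = 59.25 Mm = 5.925 × 10^7 m
e = 0.3873:  1 − e = 0.6127,  1 + e = 1.3873
(a) rₚ = a(1 − e) = 5.925 × 10^7 m × 0.6127 = 3.63025 × 10^7 m ≈ 36.3 Mm
(b) rₐ = a(1 + e) = 5.925 × 10^7 m × 1.3873 = 8.21975 × 10^7 m ≈ 82.2 Mm

Final answer:
(a) rₚ = 36.3 Mm
(b) rₐ = 82.2 Mm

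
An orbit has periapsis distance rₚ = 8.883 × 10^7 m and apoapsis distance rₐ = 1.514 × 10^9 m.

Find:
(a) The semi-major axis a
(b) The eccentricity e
rₚ = 8.883 × 10^7 m
rₐ = 1.514 × 10^9 m
(a) a = (rₚ + rₐ)/2 = 8.01415 × 10^8 m ≈ 8.014 × 10^8 m
(b) e = (rₐ − rₚ)/(rₐ + rₚ) = (1.42517 × 10^9) / (1.60283 × 10^9) = 0.889159

Final answer:
(a) a = 8.014 × 10^8 m
(b) e = 0.8892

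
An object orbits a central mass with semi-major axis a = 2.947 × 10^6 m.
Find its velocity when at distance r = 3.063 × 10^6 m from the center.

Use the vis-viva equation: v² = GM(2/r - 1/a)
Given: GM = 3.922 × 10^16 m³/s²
a = 2.947 × 10^6 m
r = 3.063 × 10^6 m
GM = 3.922 × 10^16 m³/s²
2/r − 1/a = 6.52955 × 10^-7 − 3.39328 × 10^-7 = 3.13626 × 10^-7 m⁻¹
v² = GM (2/r − 1/a) = 1.23004 × 10^10 m²/s²
v = 110907 m/s ≈ 110.9 km/s

Final answer: 110.9 km/s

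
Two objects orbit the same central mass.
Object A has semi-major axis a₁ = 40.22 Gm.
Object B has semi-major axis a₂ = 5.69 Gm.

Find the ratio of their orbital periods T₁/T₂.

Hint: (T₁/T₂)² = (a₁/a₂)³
a₁ = 40.22 Gm = 4.022 × 10^10 m
a₂ = 5.69 Gm = 5.69 × 10^9 m
a₁/a₂ = 7.06854
T₁/T₂ = (a₁/a₂)^(3/2) = (7.06854)^1.5 = 18.7929

Final answer: T₁/T₂ = 18.79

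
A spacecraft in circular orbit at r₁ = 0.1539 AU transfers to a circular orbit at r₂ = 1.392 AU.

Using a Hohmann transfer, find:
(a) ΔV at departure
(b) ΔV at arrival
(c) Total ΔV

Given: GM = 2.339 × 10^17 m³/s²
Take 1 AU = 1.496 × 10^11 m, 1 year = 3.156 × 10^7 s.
r₁ = 0.1539 AU = 2.30234 × 10^10 m
r₂ = 1.392 AU = 2.08243 × 10^11 m
GM = 2.339 × 10^17 m³/s²
Transfer ellipse: a_t = (r₁ + r₂)/2 = 1.15633 × 10^11 m
Circular speed at r₁: v₁ = √(GM/r₁) = 3187.35 m/s
Transfer speed at r₁ (periapsis): v₁ₜ = √(GM(2/r₁ − 1/a_t)) = 4277.34 m/s
(a) ΔV₁ = v₁ₜ − v₁ = 1089.99 m/s ≈ 0.2299 AU/year
Circular speed at r₂: v₂ = √(GM/r₂) = 1059.81 m/s
Transfer speed at r₂ (apoapsis): v₂ₜ = √(GM(2/r₂ − 1/a_t)) = 472.904 m/s
(b) ΔV₂ = v₂ − v₂ₜ = 586.91 m/s ≈ 0.1238 AU/year
(c) ΔV_total = ΔV₁ + ΔV₂ = 1676.9 m/s ≈ 0.3538 AU/year

Final answer:
(a) ΔV₁ = 0.2299 AU/year
(b) ΔV₂ = 0.1238 AU/year
(c) ΔV_total = 0.3538 AU/year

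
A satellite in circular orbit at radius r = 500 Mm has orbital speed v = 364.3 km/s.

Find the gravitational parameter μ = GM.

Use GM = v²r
r = 500 Mm = 5 × 10^8 m
v = 364.3 km/s = 364300 m/s
v² = 1.32714 × 10^11 m²/s²
GM = v²r = 1.32714 × 10^11 × 5 × 10^8 = 6.63572 × 10^19 m³/s²
GM ≈ 6.636 × 10^19 m³/s²

Final answer: GM = 6.636 × 10^19 m³/s²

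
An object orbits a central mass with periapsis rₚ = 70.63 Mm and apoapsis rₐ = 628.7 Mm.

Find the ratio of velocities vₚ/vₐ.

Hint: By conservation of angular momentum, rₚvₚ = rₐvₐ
rₚ = 70.63 Mm = 7.063 × 10^7 m
rₐ = 628.7 Mm = 6.287 × 10^8 m
rₚvₚ = rₐvₐ  ⇒  vₚ/vₐ = rₐ/rₚ
vₚ/vₐ = (6.287 × 10^8) / (7.063 × 10^7) = 8.90132

Final answer: vₚ/vₐ = 8.901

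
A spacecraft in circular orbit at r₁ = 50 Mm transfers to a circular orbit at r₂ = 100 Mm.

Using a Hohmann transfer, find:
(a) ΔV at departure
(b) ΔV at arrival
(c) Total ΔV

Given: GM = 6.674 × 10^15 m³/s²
r₁ = 50 Mm = 5 × 10^7 m
r₂ = 100 Mm = 1 × 10^8 m
GM = 6.674 × 10^15 m³/s²
Transfer ellipse: a_t = (r₁ + r₂)/2 = 7.5 × 10^7 m
Circular speed at r₁: v₁ = √(GM/r₁) = 11553.4 m/s
Transfer speed at r₁ (periapsis): v₁ₜ = √(GM(2/r₁ − 1/a_t)) = 13340.7 m/s
(a) ΔV₁ = v₁ₜ − v₁ = 1787.31 m/s ≈ 1.787 km/s
Circular speed at r₂: v₂ = √(GM/r₂) = 8169.46 m/s
Transfer speed at r₂ (apoapsis): v₂ₜ = √(GM(2/r₂ − 1/a_t)) = 6670.33 m/s
(b) ΔV₂ = v₂ − v₂ₜ = 1499.12 m/s ≈ 1.499 km/s
(c) ΔV_total = ΔV₁ + ΔV₂ = 3286.43 m/s ≈ 3.286 km/s

Final answer:
(a) ΔV₁ = 1.787 km/s
(b) ΔV₂ = 1.499 km/s
(c) ΔV_total = 3.286 km/s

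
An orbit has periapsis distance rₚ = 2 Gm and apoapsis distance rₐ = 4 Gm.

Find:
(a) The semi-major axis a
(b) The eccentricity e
rₚ = 2 Gm = 2 × 10^9 m
rₐ = 4 Gm = 4 × 10^9 m
(a) a = (rₚ + rₐ)/2 = 3 × 10^9 m ≈ 3 Gm
(b) e = (rₐ − rₚ)/(rₐ + rₚ) = (2 × 10^9) / (6 × 10^9) = 0.333333

Final answer:
(a) a = 3 Gm
(b) e = 0.3333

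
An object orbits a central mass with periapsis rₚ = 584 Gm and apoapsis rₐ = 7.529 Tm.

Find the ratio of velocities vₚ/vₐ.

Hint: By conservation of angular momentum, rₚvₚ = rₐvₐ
rₚ = 584 Gm = 5.84 × 10^11 m
rₐ = 7.529 Tm = 7.529 × 10^12 m
rₚvₚ = rₐvₐ  ⇒  vₚ/vₐ = rₐ/rₚ
vₚ/vₐ = (7.529 × 10^12) / (5.84 × 10^11) = 12.8921

Final answer: vₚ/vₐ = 12.89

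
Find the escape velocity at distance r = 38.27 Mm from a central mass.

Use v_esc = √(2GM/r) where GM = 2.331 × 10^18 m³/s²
r = 38.27 Mm = 3.827 × 10^7 m
GM = 2.331 × 10^18 m³/s²
2GM/r = 2 × (2.331 × 10^18) / (3.827 × 10^7) = 1.21819 × 10^11 m²/s²
v_esc = √(2GM/r) = 349025 m/s ≈ 349 km/s

Final answer: 349 km/s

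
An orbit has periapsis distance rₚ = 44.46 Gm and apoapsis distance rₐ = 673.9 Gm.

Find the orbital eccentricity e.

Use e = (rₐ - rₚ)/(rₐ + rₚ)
rₚ = 44.46 Gm = 4.446 × 10^10 m
rₐ = 673.9 Gm = 6.739 × 10^11 m
rₐ − rₚ = 6.2944 × 10^11 m
rₐ + rₚ = 7.1836 × 10^11 m
e = (rₐ − rₚ)/(rₐ + rₚ) = 0.876218

Final answer: e = 0.8762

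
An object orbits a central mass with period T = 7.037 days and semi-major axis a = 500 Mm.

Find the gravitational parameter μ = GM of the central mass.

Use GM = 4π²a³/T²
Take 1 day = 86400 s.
T = 7.037 days = 607997 s
a = 500 Mm = 5 × 10^8 m
a³ = 1.25 × 10^26 m³
T² = 3.6966 × 10^11 s²
GM = 4π² × (1.25 × 10^26) / (3.6966 × 10^11) = 1.33496 × 10^16 m³/s²
GM ≈ 1.335 × 10^16 m³/s²

Final answer: GM = 1.335 × 10^16 m³/s²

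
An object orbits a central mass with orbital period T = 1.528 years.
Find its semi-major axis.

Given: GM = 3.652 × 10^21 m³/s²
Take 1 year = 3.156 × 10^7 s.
T = 1.528 years = 4.82237 × 10^7 s
GM = 3.652 × 10^21 m³/s²
Kepler's third law: a³ = GM T² / (4π²)
T² = 2.32552 × 10^15 s²
a³ = (3.652 × 10^21) × (2.32552 × 10^15) / (4π²) = 2.15125 × 10^35 m³
a = (a³)^(1/3) = 5.99189 × 10^11 m ≈ 599.2 Gm

Final answer: 599.2 Gm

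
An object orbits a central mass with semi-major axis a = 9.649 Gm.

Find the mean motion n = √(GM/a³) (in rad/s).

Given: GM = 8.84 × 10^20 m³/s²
a = 9.649 Gm = 9.649 × 10^9 m
GM = 8.84 × 10^20 m³/s²
a³ = 8.98353 × 10^29 m³
GM/a³ = (8.84 × 10^20) / (8.98353 × 10^29) = 9.84023 × 10^-10 s⁻²
n = √(GM/a³) = 3.13691 × 10^-5 rad/s ≈ 3.137 × 10^-5 rad/s

Final answer: n = 3.137 × 10^-5 rad/s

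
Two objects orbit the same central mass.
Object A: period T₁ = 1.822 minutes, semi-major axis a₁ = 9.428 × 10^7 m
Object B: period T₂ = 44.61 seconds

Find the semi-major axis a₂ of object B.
T₁ = 1.822 minutes = 109.32 s
T₂ = 44.61 seconds
a₁ = 9.428 × 10^7 m
Kepler's third law: (T₂/T₁)² = (a₂/a₁)³  ⇒  a₂ = a₁ (T₂/T₁)^(2/3)
T₂/T₁ = 0.408068
(T₂/T₁)^(2/3) = 0.550159
a₂ = 9.428 × 10^7 m × 0.550159 = 5.1869 × 10^7 m ≈ 5.187 × 10^7 m

Final answer: a₂ = 5.187 × 10^7 m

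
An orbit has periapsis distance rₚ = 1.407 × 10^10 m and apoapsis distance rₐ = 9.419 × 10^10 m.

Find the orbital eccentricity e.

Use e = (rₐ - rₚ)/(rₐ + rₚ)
rₚ = 1.407 × 10^10 m
rₐ = 9.419 × 10^10 m
rₐ − rₚ = 8.012 × 10^10 m
rₐ + rₚ = 1.0826 × 10^11 m
e = (rₐ − rₚ)/(rₐ + rₚ) = 0.74007

Final answer: e = 0.7401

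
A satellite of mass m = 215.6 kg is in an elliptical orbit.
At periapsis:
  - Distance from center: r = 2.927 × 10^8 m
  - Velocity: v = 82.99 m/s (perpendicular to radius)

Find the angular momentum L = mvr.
r = 2.927 × 10^8 m
v = 82.99 m/s
vr = 82.99 × 2.927 × 10^8 = 2.42912 × 10^10 m²/s
L = m × vr = 215.6 × 2.42912 × 10^10 = 5.23718 × 10^12 kg·m²/s ≈ 5.237 × 10^12 kg·m²/s

Final answer: L = 5.237 × 10^12 kg·m²/s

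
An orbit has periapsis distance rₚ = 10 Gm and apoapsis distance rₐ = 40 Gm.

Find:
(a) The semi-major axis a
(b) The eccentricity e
rₚ = 10 Gm = 1 × 10^10 m
rₐ = 40 Gm = 4 × 10^10 m
(a) a = (rₚ + rₐ)/2 = 2.5 × 10^10 m ≈ 25 Gm
(b) e = (rₐ − rₚ)/(rₐ + rₚ) = (3 × 10^10) / (5 × 10^10) = 0.6

Final answer:
(a) a = 25 Gm
(b) e = 0.6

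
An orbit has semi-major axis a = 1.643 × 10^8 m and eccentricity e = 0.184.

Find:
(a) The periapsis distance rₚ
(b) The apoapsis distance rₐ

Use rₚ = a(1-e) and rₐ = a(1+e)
a = 1.643 × 10^8 m
e = 0.184:  1 − e = 0.816,  1 + e = 1.184
(a) rₚ = a(1 − e) = 1.643 × 10^8 m × 0.816 = 1.34069 × 10^8 m ≈ 1.341 × 10^8 m
(b) rₐ = a(1 + e) = 1.643 × 10^8 m × 1.184 = 1.94531 × 10^8 m ≈ 1.945 × 10^8 m

Final answer:
(a) rₚ = 1.341 × 10^8 m
(b) rₐ = 1.945 × 10^8 m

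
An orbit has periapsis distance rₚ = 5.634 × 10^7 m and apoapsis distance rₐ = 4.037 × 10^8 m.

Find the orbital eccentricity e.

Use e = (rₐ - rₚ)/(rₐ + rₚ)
rₚ = 5.634 × 10^7 m
rₐ = 4.037 × 10^8 m
rₐ − rₚ = 3.4736 × 10^8 m
rₐ + rₚ = 4.6004 × 10^8 m
e = (rₐ − rₚ)/(rₐ + rₚ) = 0.755065

Final answer: e = 0.7551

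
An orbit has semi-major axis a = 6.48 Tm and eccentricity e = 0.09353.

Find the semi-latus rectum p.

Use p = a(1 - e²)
a = 6.48 Tm = 6.48 × 10^12 m
e = 0.09353,  e² = 0.00874786,  1 − e² = 0.991252
p = a(1 − e²) = 6.48 × 10^12 m × 0.991252 = 6.42331 × 10^12 m ≈ 6.423 Tm

Final answer: p = 6.423 Tm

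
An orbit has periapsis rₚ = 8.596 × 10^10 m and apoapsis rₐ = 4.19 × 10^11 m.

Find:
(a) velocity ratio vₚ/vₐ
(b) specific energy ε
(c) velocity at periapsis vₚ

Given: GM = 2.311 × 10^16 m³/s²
rₚ = 8.596 × 10^10 m
rₐ = 4.19 × 10^11 m
GM = 2.311 × 10^16 m³/s²
a = (rₚ + rₐ)/2 = 2.5248 × 10^11 m
e = (rₐ − rₚ)/(rₐ + rₚ) = (3.3304 × 10^11) / (5.0496 × 10^11) = 0.659537
(a) vₚ/vₐ = rₐ/rₚ (angular momentum) = (4.19 × 10^11) / (8.596 × 10^10) = 4.87436 ≈ 4.874
(b) 2a = 5.0496 × 10^11 m;  ε = −GM/(2a) = -45766 J/kg ≈ -45.77 kJ/kg
(c) vₚ² = GM (2/rₚ − 1/a) = 2.311 × 10^16 × (2.32666 × 10^-11 − 3.96071 × 10^-12) = 446160 m²/s²;  vₚ = 667.952 m/s ≈ 668 m/s

Final answer:
(a) velocity ratio vₚ/vₐ = 4.874
(b) specific energy ε = -45.77 kJ/kg
(c) velocity at periapsis vₚ = 668 m/s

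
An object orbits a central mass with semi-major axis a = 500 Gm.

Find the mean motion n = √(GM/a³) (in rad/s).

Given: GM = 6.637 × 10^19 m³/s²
a = 500 Gm = 5 × 10^11 m
GM = 6.637 × 10^19 m³/s²
a³ = 1.25 × 10^35 m³
GM/a³ = (6.637 × 10^19) / (1.25 × 10^35) = 5.3096 × 10^-16 s⁻²
n = √(GM/a³) = 2.30426 × 10^-8 rad/s ≈ 2.304 × 10^-8 rad/s

Final answer: n = 2.304 × 10^-8 rad/s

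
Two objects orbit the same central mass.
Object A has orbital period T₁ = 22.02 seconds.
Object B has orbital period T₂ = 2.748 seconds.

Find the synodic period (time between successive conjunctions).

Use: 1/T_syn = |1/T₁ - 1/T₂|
T₁ = 22.02 seconds
T₂ = 2.748 seconds
1/T₁ = 0.0454133 s⁻¹
1/T₂ = 0.363901 s⁻¹
|1/T₁ − 1/T₂| = 0.318488 s⁻¹
T_syn = 1 / |1/T₁ − 1/T₂| = 3.13984 s ≈ 3.14 seconds

Final answer: T_syn = 3.14 seconds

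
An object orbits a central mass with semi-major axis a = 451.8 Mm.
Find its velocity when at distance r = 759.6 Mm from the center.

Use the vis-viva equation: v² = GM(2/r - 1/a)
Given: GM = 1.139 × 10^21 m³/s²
a = 451.8 Mm = 4.518 × 10^8 m
r = 759.6 Mm = 7.596 × 10^8 m
GM = 1.139 × 10^21 m³/s²
2/r − 1/a = 2.63296 × 10^-9 − 2.21337 × 10^-9 = 4.19596 × 10^-10 m⁻¹
v² = GM (2/r − 1/a) = 4.7792 × 10^11 m²/s²
v = 691317 m/s ≈ 691.3 km/s

Final answer: 691.3 km/s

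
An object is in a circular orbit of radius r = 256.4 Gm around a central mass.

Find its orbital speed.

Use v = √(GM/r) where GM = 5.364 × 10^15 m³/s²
r = 256.4 Gm = 2.564 × 10^11 m
GM = 5.364 × 10^15 m³/s²
GM/r = (5.364 × 10^15) / (2.564 × 10^11) = 20920.4 m²/s²
v = √(GM/r) = 144.639 m/s ≈ 144.6 m/s

Final answer: 144.6 m/s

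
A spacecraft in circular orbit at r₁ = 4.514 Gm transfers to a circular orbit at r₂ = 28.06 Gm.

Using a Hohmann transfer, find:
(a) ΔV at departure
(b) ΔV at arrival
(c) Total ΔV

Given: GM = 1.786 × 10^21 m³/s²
r₁ = 4.514 Gm = 4.514 × 10^9 m
r₂ = 28.06 Gm = 2.806 × 10^10 m
GM = 1.786 × 10^21 m³/s²
Transfer ellipse: a_t = (r₁ + r₂)/2 = 1.6287 × 10^10 m
Circular speed at r₁: v₁ = √(GM/r₁) = 629013 m/s
Transfer speed at r₁ (periapsis): v₁ₜ = √(GM(2/r₁ − 1/a_t)) = 825626 m/s
(a) ΔV₁ = v₁ₜ − v₁ = 196612 m/s ≈ 196.6 km/s
Circular speed at r₂: v₂ = √(GM/r₂) = 252288 m/s
Transfer speed at r₂ (apoapsis): v₂ₜ = √(GM(2/r₂ − 1/a_t)) = 132818 m/s
(b) ΔV₂ = v₂ − v₂ₜ = 119470 m/s ≈ 119.5 km/s
(c) ΔV_total = ΔV₁ + ΔV₂ = 316082 m/s ≈ 316.1 km/s

Final answer:
(a) ΔV₁ = 196.6 km/s
(b) ΔV₂ = 119.5 km/s
(c) ΔV_total = 316.1 km/s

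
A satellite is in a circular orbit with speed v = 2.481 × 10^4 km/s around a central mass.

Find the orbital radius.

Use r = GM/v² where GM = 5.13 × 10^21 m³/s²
v = 2.481 × 10^4 km/s = 2.481 × 10^7 m/s
GM = 5.13 × 10^21 m³/s²
v² = 6.15536 × 10^14 m²/s²
r = GM/v² = (5.13 × 10^21) / (6.15536 × 10^14) = 8.3342 × 10^6 m ≈ 8.334 Mm

Final answer: 8.334 Mm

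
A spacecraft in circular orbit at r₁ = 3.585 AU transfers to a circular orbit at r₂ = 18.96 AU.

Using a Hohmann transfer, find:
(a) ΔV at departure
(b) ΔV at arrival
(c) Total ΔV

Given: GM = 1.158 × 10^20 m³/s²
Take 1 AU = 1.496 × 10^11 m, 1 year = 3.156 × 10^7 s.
r₁ = 3.585 AU = 5.36316 × 10^11 m
r₂ = 18.96 AU = 2.83642 × 10^12 m
GM = 1.158 × 10^20 m³/s²
Transfer ellipse: a_t = (r₁ + r₂)/2 = 1.68637 × 10^12 m
Circular speed at r₁: v₁ = √(GM/r₁) = 14694.1 m/s
Transfer speed at r₁ (periapsis): v₁ₜ = √(GM(2/r₁ − 1/a_t)) = 19056.9 m/s
(a) ΔV₁ = v₁ₜ − v₁ = 4362.8 m/s ≈ 0.9204 AU/year
Circular speed at r₂: v₂ = √(GM/r₂) = 6389.54 m/s
Transfer speed at r₂ (apoapsis): v₂ₜ = √(GM(2/r₂ − 1/a_t)) = 3603.33 m/s
(b) ΔV₂ = v₂ − v₂ₜ = 2786.21 m/s ≈ 0.5878 AU/year
(c) ΔV_total = ΔV₁ + ΔV₂ = 7149.01 m/s ≈ 1.508 AU/year

Final answer:
(a) ΔV₁ = 0.9204 AU/year
(b) ΔV₂ = 0.5878 AU/year
(c) ΔV_total = 1.508 AU/year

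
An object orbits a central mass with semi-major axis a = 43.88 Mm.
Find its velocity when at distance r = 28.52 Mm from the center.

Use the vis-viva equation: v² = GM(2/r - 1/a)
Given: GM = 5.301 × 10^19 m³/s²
a = 43.88 Mm = 4.388 × 10^7 m
r = 28.52 Mm = 2.852 × 10^7 m
GM = 5.301 × 10^19 m³/s²
2/r − 1/a = 7.01262 × 10^-8 − 2.27894 × 10^-8 = 4.73368 × 10^-8 m⁻¹
v² = GM (2/r − 1/a) = 2.50932 × 10^12 m²/s²
v = 1.58408 × 10^6 m/s ≈ 1584 km/s

Final answer: 1584 km/s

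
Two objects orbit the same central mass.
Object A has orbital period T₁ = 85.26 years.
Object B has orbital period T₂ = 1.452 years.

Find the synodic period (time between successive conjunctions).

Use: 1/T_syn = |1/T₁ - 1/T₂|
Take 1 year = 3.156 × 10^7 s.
T₁ = 85.26 years = 2.69081 × 10^9 s
T₂ = 1.452 years = 4.58251 × 10^7 s
1/T₁ = 3.71636 × 10^-10 s⁻¹
1/T₂ = 2.18221 × 10^-8 s⁻¹
|1/T₁ − 1/T₂| = 2.14505 × 10^-8 s⁻¹
T_syn = 1 / |1/T₁ − 1/T₂| = 4.66191 × 10^7 s ≈ 1.477 years

Final answer: T_syn = 1.477 years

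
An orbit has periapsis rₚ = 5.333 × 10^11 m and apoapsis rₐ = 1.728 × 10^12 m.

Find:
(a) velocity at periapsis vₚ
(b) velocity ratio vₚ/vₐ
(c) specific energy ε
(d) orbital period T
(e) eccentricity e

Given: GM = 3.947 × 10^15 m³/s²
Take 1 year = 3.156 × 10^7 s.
rₚ = 5.333 × 10^11 m
rₐ = 1.728 × 10^12 m
GM = 3.947 × 10^15 m³/s²
a = (rₚ + rₐ)/2 = 1.13065 × 10^12 m
e = (rₐ − rₚ)/(rₐ + rₚ) = (1.1947 × 10^12) / (2.2613 × 10^12) = 0.528324
(a) vₚ² = GM (2/rₚ − 1/a) = 3.947 × 10^15 × (3.75023 × 10^-12 − 8.84447 × 10^-13) = 11311.3 m²/s²;  vₚ = 106.354 m/s ≈ 106.4 m/s
(b) vₚ/vₐ = rₐ/rₚ (angular momentum) = (1.728 × 10^12) / (5.333 × 10^11) = 3.2402 ≈ 3.24
(c) 2a = 2.2613 × 10^12 m;  ε = −GM/(2a) = -1745.46 J/kg ≈ -1.745 kJ/kg
(d) a³ = 1.44539 × 10^36 m³;  T = 2π √(a³/GM) = 2π × 1.91363 × 10^10 s = 1.20237 × 10^11 s ≈ 3810 years
(e) e = 0.528324 ≈ 0.5283

Final answer:
(a) velocity at periapsis vₚ = 106.4 m/s
(b) velocity ratio vₚ/vₐ = 3.24
(c) specific energy ε = -1.745 kJ/kg
(d) orbital period T = 3810 years
(e) eccentricity e = 0.5283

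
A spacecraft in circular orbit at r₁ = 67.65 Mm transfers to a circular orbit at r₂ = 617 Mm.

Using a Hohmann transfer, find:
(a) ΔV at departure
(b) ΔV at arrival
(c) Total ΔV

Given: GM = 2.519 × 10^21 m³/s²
r₁ = 67.65 Mm = 6.765 × 10^7 m
r₂ = 617 Mm = 6.17 × 10^8 m
GM = 2.519 × 10^21 m³/s²
Transfer ellipse: a_t = (r₁ + r₂)/2 = 3.42325 × 10^8 m
Circular speed at r₁: v₁ = √(GM/r₁) = 6.10211 × 10^6 m/s
Transfer speed at r₁ (periapsis): v₁ₜ = √(GM(2/r₁ − 1/a_t)) = 8.19225 × 10^6 m/s
(a) ΔV₁ = v₁ₜ − v₁ = 2.09014 × 10^6 m/s ≈ 2090 km/s
Circular speed at r₂: v₂ = √(GM/r₂) = 2.02056 × 10^6 m/s
Transfer speed at r₂ (apoapsis): v₂ₜ = √(GM(2/r₂ − 1/a_t)) = 898227 m/s
(b) ΔV₂ = v₂ − v₂ₜ = 1.12233 × 10^6 m/s ≈ 1122 km/s
(c) ΔV_total = ΔV₁ + ΔV₂ = 3.21247 × 10^6 m/s ≈ 3212 km/s

Final answer:
(a) ΔV₁ = 2090 km/s
(b) ΔV₂ = 1122 km/s
(c) ΔV_total = 3212 km/s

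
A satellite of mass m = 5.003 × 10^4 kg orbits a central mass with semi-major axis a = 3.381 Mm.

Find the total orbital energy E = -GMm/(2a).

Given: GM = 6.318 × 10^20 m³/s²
a = 3.381 Mm = 3.381 × 10^6 m
GM = 6.318 × 10^20 m³/s²
2a = 6.762 × 10^6 m
GMm = 6.318 × 10^20 × 50030 = 3.1609 × 10^25 m³·kg/s²
E = −GMm/(2a) = -4.6745 × 10^18 J ≈ -4.674 EJ

Final answer: -4.674 EJ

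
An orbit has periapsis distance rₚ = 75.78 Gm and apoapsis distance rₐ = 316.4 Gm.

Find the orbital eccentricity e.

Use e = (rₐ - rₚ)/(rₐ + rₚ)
rₚ = 75.78 Gm = 7.578 × 10^10 m
rₐ = 316.4 Gm = 3.164 × 10^11 m
rₐ − rₚ = 2.4062 × 10^11 m
rₐ + rₚ = 3.9218 × 10^11 m
e = (rₐ − rₚ)/(rₐ + rₚ) = 0.613545

Final answer: e = 0.6135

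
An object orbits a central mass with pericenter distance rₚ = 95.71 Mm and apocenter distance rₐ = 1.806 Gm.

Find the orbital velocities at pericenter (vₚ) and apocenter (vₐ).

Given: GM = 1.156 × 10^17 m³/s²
rₚ = 95.71 Mm = 9.571 × 10^7 m
rₐ = 1.806 Gm = 1.806 × 10^9 m
GM = 1.156 × 10^17 m³/s²
a = (rₚ + rₐ)/2 = 9.50855 × 10^8 m
Vis-viva: v² = GM (2/r − 1/a)
vₚ² = 1.156 × 10^17 × (2.08965 × 10^-8 − 1.05169 × 10^-9) = 2.29406 × 10^9 m²/s²
vₚ = 47896.3 m/s ≈ 47.9 km/s
vₐ² = 1.156 × 10^17 × (1.10742 × 10^-9 − 1.05169 × 10^-9) = 6.44293 × 10^6 m²/s²
vₐ = 2538.29 m/s ≈ 2.538 km/s

Final answer: vₚ = 47.9 km/s, vₐ = 2.538 km/s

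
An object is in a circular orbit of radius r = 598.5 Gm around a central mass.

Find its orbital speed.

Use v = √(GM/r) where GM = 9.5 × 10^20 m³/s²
r = 598.5 Gm = 5.985 × 10^11 m
GM = 9.5 × 10^20 m³/s²
GM/r = (9.5 × 10^20) / (5.985 × 10^11) = 1.5873 × 10^9 m²/s²
v = √(GM/r) = 39841 m/s ≈ 39.84 km/s

Final answer: 39.84 km/s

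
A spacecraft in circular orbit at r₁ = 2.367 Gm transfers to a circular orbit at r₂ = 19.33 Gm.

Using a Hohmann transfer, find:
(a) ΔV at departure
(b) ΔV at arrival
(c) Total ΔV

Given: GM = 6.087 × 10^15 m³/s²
r₁ = 2.367 Gm = 2.367 × 10^9 m
r₂ = 19.33 Gm = 1.933 × 10^10 m
GM = 6.087 × 10^15 m³/s²
Transfer ellipse: a_t = (r₁ + r₂)/2 = 1.08485 × 10^10 m
Circular speed at r₁: v₁ = √(GM/r₁) = 1603.62 m/s
Transfer speed at r₁ (periapsis): v₁ₜ = √(GM(2/r₁ − 1/a_t)) = 2140.59 m/s
(a) ΔV₁ = v₁ₜ − v₁ = 536.967 m/s ≈ 537 m/s
Circular speed at r₂: v₂ = √(GM/r₂) = 561.159 m/s
Transfer speed at r₂ (apoapsis): v₂ₜ = √(GM(2/r₂ − 1/a_t)) = 262.12 m/s
(b) ΔV₂ = v₂ − v₂ₜ = 299.039 m/s ≈ 299 m/s
(c) ΔV_total = ΔV₁ + ΔV₂ = 836.005 m/s ≈ 836 m/s

Final answer:
(a) ΔV₁ = 537 m/s
(b) ΔV₂ = 299 m/s
(c) ΔV_total = 836 m/s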